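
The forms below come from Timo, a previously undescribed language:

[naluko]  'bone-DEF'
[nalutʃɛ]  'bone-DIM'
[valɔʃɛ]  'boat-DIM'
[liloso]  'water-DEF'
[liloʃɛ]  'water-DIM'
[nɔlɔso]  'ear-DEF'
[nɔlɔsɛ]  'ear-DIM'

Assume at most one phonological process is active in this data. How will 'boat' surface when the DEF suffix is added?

[valɔso]

'water' shows [s] ~ [ʃ] at the end of the stem ([liloso] vs [liloʃɛ]).
If /s/ were underlying and a rule turned it into [ʃ] before the DIM suffix, 'ear' would also alternate; but it has [s] in both [nɔlɔso] and [nɔlɔsɛ].
The underlying segment must be /ʃ/; palato-alveolar /tʃ/ and /ʃ/ become [k] and [s] when no front vowel follows, yielding [s] there.
From [valɔʃɛ] the stem 'boat' is /valɔʃ/; when no front vowel follows this yields [valɔso].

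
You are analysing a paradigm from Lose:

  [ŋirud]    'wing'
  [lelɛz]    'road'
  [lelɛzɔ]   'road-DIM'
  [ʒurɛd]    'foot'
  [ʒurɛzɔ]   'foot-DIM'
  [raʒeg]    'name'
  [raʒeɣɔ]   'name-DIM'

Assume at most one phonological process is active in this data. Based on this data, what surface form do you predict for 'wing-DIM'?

[ŋiruzɔ]

The root 'foot' surfaces as [ʒurɛd] and [ʒurɛzɔ], with a stem-final [d] ~ [z] alternation.
Compare 'road', with invariant [z] in [lelɛz] and [lelɛzɔ]: an analysis with underlying /z/ and a rule producing [d] in isolation would wrongly predict alternation here too.
Therefore /d/ is basic and [z] is derived by intervocalic spirantization (voiced stops become fricatives between vowels).
The one attested form of 'wing', [ŋirud], shows underlying /ŋirud/. Applying the same rule between vowels gives [ŋiruzɔ].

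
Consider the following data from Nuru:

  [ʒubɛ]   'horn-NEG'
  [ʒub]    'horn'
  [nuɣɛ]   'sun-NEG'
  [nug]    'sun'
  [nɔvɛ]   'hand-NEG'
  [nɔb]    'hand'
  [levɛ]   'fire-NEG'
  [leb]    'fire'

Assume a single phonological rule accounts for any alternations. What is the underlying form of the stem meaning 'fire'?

/lev/

In [levɛ] and [leb] the final segment of 'fire' alternates: [v] ~ [b].
But 'horn' keeps [b] in both environments ([ʒubɛ], [ʒub]), so there is no rule changing /b/ to [v] before the NEG suffix.
Therefore /v/ is basic and [b] is derived by word-final hardening (voiced fricatives become stops word-finally).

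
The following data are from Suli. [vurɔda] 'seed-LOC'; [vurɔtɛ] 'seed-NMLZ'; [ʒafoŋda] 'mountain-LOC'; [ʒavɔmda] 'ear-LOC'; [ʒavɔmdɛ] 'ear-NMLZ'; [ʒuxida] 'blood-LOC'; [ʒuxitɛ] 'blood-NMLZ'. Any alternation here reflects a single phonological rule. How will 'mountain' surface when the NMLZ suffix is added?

[ʒafoŋdɛ]

The NMLZ morpheme has two allomorphs, [-dɛ] and [-tɛ].
The LOC suffix, which begins with [d], is invariant after every stem; so [d] is not altered by any rule here.
So the underlying form is /-tɛ/, and voiceless stops become voiced after a nasal.
After 'mountain', which ends in a nasal, the suffix surfaces as [-dɛ], giving [ʒafoŋdɛ].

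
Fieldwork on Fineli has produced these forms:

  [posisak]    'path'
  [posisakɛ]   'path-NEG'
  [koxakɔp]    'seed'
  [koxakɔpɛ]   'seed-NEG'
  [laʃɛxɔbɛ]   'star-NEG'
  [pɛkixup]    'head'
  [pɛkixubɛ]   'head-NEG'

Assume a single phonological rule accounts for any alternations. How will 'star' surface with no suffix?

In [pɛkixup] and [pɛkixubɛ] the final segment of 'head' alternates: [p] ~ [b].
The stem 'seed' ([koxakɔp], [koxakɔpɛ]) shows [p] unchanged in both environments, so [p] cannot be basic with [b] derived before the NEG suffix.
The underlying segment must be /b/; voiced obstruents become voiceless word-finally, yielding [p] there.
From [laʃɛxɔbɛ] the stem 'star' is /laʃɛxɔb/; word-finally this yields [laʃɛxɔp].

[laʃɛxɔp]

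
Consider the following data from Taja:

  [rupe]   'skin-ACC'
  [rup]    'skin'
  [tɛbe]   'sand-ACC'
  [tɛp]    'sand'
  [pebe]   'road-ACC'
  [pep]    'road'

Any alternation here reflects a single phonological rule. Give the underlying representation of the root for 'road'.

/peb/

The root 'road' surfaces as [pebe] and [pep], with a stem-final [b] ~ [p] alternation.
But 'skin' keeps [p] in both environments ([rupe], [rup]), so there is no rule changing /p/ to [b] before the ACC suffix.
The alternation reflects word-final obstruent devoicing: voiced obstruents become voiceless word-finally. /b/ is underlying.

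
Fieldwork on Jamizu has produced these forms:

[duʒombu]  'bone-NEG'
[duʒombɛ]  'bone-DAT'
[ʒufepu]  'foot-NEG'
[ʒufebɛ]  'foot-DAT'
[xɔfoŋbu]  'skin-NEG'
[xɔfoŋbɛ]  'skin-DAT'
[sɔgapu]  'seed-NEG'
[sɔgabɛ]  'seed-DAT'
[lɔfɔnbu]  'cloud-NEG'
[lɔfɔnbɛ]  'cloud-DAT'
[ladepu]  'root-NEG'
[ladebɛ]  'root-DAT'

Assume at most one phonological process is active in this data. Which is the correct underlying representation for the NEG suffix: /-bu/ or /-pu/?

/-pu/

The NEG morpheme has two allomorphs, [-bu] and [-pu].
By contrast the DAT suffix keeps its initial [b] throughout — that segment must be underlying.
So the underlying form is /-pu/, and voiceless stops become voiced after a nasal.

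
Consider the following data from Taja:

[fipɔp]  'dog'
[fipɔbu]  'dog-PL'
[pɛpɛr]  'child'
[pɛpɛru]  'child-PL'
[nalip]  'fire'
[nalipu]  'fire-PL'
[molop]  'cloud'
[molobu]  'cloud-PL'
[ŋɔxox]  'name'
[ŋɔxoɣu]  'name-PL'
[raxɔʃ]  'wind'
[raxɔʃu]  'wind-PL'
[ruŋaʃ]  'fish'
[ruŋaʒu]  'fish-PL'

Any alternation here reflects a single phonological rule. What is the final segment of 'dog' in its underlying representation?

'dog' shows [p] ~ [b] at the end of the stem ([fipɔp] vs [fipɔbu]).
If /p/ were underlying and a rule turned it into [b] before the PL suffix, 'fire' would also alternate; but it has [p] in both [nalip] and [nalipu].
The alternation reflects word-final obstruent devoicing: voiced obstruents become voiceless word-finally. /b/ is underlying.

/b/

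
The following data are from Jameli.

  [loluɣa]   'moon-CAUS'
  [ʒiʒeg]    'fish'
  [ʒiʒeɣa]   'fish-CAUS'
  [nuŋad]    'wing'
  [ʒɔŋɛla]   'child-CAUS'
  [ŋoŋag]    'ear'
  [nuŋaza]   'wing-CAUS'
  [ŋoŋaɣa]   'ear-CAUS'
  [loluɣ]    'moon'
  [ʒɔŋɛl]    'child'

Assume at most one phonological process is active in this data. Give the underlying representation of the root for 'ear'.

/ŋoŋag/

The root 'ear' surfaces as [ŋoŋaɣa] and [ŋoŋag], with a stem-final [ɣ] ~ [g] alternation.
If /ɣ/ were underlying and a rule turned it into [g] in isolation, 'moon' would also alternate; but it has [ɣ] in both [loluɣa] and [loluɣ].
Therefore /g/ is basic and [ɣ] is derived by intervocalic spirantization (voiced stops become fricatives between vowels).
Hence 'ear' is /ŋoŋag/ underlyingly.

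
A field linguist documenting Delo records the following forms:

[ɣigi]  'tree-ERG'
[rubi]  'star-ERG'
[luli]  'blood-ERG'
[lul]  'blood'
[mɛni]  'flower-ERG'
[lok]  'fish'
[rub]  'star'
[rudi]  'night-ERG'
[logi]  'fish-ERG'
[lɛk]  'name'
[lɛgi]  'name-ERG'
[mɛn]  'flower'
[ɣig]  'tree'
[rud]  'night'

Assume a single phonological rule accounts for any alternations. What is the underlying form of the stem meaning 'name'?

/lɛk/

In [lɛgi] and [lɛk] the final segment of 'name' alternates: [g] ~ [k].
But 'tree' keeps [g] in both environments ([ɣigi], [ɣig]), so there is no rule changing /g/ to [k] in isolation.
So /k/ is underlying, and a rule of intervocalic voicing — voiceless stops become voiced between vowels — gives [g].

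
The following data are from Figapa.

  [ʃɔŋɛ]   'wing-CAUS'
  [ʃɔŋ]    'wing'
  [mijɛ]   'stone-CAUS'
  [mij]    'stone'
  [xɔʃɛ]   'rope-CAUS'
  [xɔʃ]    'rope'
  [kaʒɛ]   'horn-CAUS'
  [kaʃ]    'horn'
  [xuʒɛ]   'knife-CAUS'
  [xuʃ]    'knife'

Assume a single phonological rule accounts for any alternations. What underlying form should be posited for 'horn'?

The root 'horn' surfaces as [kaʒɛ] and [kaʃ], with a stem-final [ʒ] ~ [ʃ] alternation.
If /ʃ/ were underlying and a rule turned it into [ʒ] before the CAUS suffix, 'rope' would also alternate; but it has [ʃ] in both [xɔʃɛ] and [xɔʃ].
Therefore /ʒ/ is basic and [ʃ] is derived by word-final obstruent devoicing (voiced obstruents become voiceless word-finally).
So 'horn' = /kaʒ/.

/kaʒ/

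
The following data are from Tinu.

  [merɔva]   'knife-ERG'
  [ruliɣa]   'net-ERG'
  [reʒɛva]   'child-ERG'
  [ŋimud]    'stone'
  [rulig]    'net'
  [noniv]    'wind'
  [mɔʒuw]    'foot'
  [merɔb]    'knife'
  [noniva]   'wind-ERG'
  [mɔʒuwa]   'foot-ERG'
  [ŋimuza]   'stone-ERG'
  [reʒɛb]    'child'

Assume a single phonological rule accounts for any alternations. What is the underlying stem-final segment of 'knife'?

'knife' shows [b] ~ [v] at the end of the stem ([merɔb] vs [merɔva]).
But 'wind' keeps [v] in both environments ([noniv], [noniva]), so there is no rule changing /v/ to [b] in isolation.
The alternation reflects intervocalic spirantization: voiced stops become fricatives between vowels. /b/ is underlying.

/b/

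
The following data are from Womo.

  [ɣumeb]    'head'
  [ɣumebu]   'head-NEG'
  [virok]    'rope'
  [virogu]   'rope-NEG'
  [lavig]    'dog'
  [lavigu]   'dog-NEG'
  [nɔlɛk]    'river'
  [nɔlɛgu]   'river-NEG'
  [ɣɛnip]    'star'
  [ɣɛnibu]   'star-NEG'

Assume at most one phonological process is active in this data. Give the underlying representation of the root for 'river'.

/nɔlɛk/

The stem for 'river' ends in [k] in [nɔlɛk] but [g] in [nɔlɛgu].
Compare 'dog', with invariant [g] in [lavig] and [lavigu]: an analysis with underlying /g/ and a rule producing [k] in isolation would wrongly predict alternation here too.
So /k/ is underlying, and a rule of intervocalic voicing — voiceless stops become voiced between vowels — gives [g].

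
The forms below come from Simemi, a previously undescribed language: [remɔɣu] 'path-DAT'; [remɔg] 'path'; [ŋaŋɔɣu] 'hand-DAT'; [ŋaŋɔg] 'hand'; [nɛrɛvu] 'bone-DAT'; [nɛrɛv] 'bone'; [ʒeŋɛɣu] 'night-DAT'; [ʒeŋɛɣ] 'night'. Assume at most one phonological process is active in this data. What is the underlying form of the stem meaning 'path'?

/remɔg/

The root 'path' surfaces as [remɔɣu] and [remɔg], with a stem-final [ɣ] ~ [g] alternation.
The stem 'night' ([ʒeŋɛɣu], [ʒeŋɛɣ]) shows [ɣ] unchanged in both environments, so [ɣ] cannot be basic with [g] derived in isolation.
The alternation reflects intervocalic spirantization: voiced stops become fricatives between vowels. /g/ is underlying.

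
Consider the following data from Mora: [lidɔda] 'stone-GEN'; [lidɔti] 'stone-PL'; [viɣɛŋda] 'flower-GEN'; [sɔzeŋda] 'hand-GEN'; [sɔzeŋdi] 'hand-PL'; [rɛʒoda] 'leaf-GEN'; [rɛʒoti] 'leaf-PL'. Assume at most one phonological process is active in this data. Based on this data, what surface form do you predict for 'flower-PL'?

The PL morpheme has two allomorphs, [-di] and [-ti].
The GEN suffix, which begins with [d], is invariant after every stem; so [d] is not altered by any rule here.
The PL suffix is therefore /-ti/ underlyingly, with post-nasal voicing: voiceless stops become voiced after a nasal.
After 'flower', which ends in a nasal, the suffix surfaces as [-di], giving [viɣɛŋdi].

[viɣɛŋdi]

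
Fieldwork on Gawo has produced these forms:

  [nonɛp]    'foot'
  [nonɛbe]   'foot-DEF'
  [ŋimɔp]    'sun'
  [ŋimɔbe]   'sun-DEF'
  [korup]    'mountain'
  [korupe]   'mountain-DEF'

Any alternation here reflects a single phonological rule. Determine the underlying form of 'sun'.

/ŋimɔb/

The stem for 'sun' ends in [p] in [ŋimɔp] but [b] in [ŋimɔbe].
If /p/ were underlying and a rule turned it into [b] before the DEF suffix, 'mountain' would also alternate; but it has [p] in both [korup] and [korupe].
The underlying segment must be /b/; voiced obstruents become voiceless word-finally, yielding [p] there.
Hence 'sun' is /ŋimɔb/ underlyingly.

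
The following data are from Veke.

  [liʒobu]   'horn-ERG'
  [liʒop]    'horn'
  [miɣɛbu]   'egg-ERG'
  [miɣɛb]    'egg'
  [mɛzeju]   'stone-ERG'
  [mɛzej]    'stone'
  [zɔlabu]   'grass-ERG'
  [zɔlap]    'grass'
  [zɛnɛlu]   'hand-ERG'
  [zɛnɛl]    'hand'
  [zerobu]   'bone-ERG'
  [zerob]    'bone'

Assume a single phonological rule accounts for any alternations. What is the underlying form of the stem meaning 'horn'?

In [liʒobu] and [liʒop] the final segment of 'horn' alternates: [b] ~ [p].
Compare 'bone', with invariant [b] in [zerobu] and [zerob]: an analysis with underlying /b/ and a rule producing [p] in isolation would wrongly predict alternation here too.
The underlying segment must be /p/; voiceless stops become voiced between vowels, yielding [b] there.

/liʒop/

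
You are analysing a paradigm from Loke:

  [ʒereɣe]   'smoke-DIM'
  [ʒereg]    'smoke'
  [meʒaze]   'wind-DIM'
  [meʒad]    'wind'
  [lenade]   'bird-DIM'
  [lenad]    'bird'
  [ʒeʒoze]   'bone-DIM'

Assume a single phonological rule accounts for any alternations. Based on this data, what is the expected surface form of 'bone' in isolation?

[ʒeʒod]

The root 'wind' surfaces as [meʒaze] and [meʒad], with a stem-final [z] ~ [d] alternation.
But 'bird' keeps [d] in both environments ([lenade], [lenad]), so there is no rule changing /d/ to [z] before the DIM suffix.
The alternation reflects word-final hardening: voiced fricatives become stops word-finally. /z/ is underlying.
The one attested form of 'bone', [ʒeʒoze], shows underlying /ʒeʒoz/. Applying the same rule word-finally gives [ʒeʒod].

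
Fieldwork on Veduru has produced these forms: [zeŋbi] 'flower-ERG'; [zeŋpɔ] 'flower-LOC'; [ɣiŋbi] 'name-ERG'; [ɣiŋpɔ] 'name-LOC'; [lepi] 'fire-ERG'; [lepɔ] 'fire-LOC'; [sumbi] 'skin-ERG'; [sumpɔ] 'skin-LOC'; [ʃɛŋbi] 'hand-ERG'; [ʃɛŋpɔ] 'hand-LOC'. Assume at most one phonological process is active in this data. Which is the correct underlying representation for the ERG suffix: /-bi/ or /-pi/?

/-bi/

The ERG suffix surfaces as [-bi] and [-pi], depending on the final segment of the stem.
The LOC suffix, which begins with [p], is invariant after every stem; so [p] is not altered by any rule here.
The ERG suffix is therefore /-bi/ underlyingly, with post-vocalic devoicing: voiced stops become voiceless after a vowel.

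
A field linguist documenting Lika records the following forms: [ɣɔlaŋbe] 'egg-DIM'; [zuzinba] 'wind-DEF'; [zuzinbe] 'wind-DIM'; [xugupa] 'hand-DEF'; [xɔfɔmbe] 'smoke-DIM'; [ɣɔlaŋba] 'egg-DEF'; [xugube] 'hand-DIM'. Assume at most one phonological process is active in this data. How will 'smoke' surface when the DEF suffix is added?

[xɔfɔmba]

The DEF morpheme has two allomorphs, [-ba] and [-pa].
The DIM suffix, which begins with [b], is invariant after every stem; so [b] is not altered by any rule here.
The DEF suffix is therefore /-pa/ underlyingly, with post-nasal voicing: voiceless stops become voiced after a nasal.
After 'smoke', which ends in a nasal, the suffix surfaces as [-ba], giving [xɔfɔmba].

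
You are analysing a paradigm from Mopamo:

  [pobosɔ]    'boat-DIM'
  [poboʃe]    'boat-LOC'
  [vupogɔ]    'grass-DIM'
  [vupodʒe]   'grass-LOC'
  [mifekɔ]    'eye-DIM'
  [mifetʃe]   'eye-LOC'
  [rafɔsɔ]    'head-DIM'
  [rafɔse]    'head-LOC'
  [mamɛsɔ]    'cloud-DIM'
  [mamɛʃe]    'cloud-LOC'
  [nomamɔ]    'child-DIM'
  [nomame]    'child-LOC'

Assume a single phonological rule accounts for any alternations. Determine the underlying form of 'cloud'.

The stem for 'cloud' ends in [s] in [mamɛsɔ] but [ʃ] in [mamɛʃe].
But 'head' keeps [s] in both environments ([rafɔsɔ], [rafɔse]), so there is no rule changing /s/ to [ʃ] before the LOC suffix.
The underlying segment must be /ʃ/; palato-alveolar /tʃ/, /dʒ/ and /ʃ/ become [k], [g] and [s] when no front vowel follows, yielding [s] there.

/mamɛʃ/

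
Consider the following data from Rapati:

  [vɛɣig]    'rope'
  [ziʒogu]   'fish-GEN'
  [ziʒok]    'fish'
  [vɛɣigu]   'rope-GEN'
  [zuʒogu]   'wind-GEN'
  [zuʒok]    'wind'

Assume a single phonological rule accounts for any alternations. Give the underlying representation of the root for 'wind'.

In [zuʒogu] and [zuʒok] the final segment of 'wind' alternates: [g] ~ [k].
Compare 'rope', with invariant [g] in [vɛɣigu] and [vɛɣig]: an analysis with underlying /g/ and a rule producing [k] in isolation would wrongly predict alternation here too.
So /k/ is underlying, and a rule of intervocalic voicing — voiceless stops become voiced between vowels — gives [g].
The underlying form of 'wind' is therefore /zuʒok/.

/zuʒok/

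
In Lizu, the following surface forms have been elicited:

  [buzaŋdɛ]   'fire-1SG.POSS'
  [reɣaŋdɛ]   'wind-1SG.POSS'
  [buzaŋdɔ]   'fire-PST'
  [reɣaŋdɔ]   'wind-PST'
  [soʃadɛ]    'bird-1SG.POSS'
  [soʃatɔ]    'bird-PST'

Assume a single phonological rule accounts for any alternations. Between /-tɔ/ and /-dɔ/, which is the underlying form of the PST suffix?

The PST morpheme has two allomorphs, [-dɔ] and [-tɔ].
By contrast the 1SG.POSS suffix keeps its initial [d] throughout — that segment must be underlying.
The PST suffix is therefore /-tɔ/ underlyingly, with post-nasal voicing: voiceless stops become voiced after a nasal.

/-tɔ/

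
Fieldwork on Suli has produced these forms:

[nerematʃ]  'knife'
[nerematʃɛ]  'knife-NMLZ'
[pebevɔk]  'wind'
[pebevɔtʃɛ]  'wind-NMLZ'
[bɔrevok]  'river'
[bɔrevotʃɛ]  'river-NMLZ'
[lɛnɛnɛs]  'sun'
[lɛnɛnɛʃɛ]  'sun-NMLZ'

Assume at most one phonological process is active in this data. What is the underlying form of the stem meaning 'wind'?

/pebevɔk/

'wind' shows [k] ~ [tʃ] at the end of the stem ([pebevɔk] vs [pebevɔtʃɛ]).
The stem 'knife' ([nerematʃ], [nerematʃɛ]) shows [tʃ] unchanged in both environments, so [tʃ] cannot be basic with [k] derived in isolation.
So /k/ is underlying, and a rule of palatalization before a front vowel — /k/ and /s/ become palato-alveolar [tʃ] and [ʃ] before a front vowel — gives [tʃ].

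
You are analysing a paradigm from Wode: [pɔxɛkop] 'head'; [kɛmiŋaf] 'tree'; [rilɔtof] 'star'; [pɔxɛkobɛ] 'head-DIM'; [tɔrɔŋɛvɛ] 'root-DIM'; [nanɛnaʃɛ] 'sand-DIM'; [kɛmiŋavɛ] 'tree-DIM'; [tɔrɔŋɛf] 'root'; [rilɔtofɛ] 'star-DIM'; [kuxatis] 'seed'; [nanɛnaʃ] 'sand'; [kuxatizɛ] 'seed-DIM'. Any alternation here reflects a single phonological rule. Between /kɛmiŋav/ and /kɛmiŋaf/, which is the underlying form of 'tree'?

'tree' shows [f] ~ [v] at the end of the stem ([kɛmiŋaf] vs [kɛmiŋavɛ]).
If /f/ were underlying and a rule turned it into [v] before the DIM suffix, 'star' would also alternate; but it has [f] in both [rilɔtof] and [rilɔtofɛ].
Therefore /v/ is basic and [f] is derived by word-final obstruent devoicing (voiced obstruents become voiceless word-finally).

/kɛmiŋav/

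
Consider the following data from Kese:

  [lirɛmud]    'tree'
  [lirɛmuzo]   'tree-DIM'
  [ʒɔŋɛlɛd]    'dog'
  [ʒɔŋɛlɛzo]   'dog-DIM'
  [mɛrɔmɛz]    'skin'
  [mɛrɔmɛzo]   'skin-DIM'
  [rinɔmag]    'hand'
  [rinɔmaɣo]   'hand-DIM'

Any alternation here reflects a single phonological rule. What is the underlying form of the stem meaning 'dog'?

/ʒɔŋɛlɛd/

The root 'dog' surfaces as [ʒɔŋɛlɛd] and [ʒɔŋɛlɛzo], with a stem-final [d] ~ [z] alternation.
The stem 'skin' ([mɛrɔmɛz], [mɛrɔmɛzo]) shows [z] unchanged in both environments, so [z] cannot be basic with [d] derived in isolation.
So /d/ is underlying, and a rule of intervocalic spirantization — voiced stops become fricatives between vowels — gives [z].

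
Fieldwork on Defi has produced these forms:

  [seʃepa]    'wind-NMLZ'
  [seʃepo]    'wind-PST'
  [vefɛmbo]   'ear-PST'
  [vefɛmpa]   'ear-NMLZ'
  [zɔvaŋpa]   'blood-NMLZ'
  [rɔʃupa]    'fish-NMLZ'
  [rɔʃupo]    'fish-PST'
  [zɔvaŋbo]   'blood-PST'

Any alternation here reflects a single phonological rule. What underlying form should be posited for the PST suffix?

/-bo/

The PST suffix surfaces as [-bo] and [-po], depending on the final segment of the stem.
The NMLZ suffix, which begins with [p], is invariant after every stem; so [p] is not altered by any rule here.
The PST suffix is therefore /-bo/ underlyingly, with post-vocalic devoicing: voiced stops become voiceless after a vowel.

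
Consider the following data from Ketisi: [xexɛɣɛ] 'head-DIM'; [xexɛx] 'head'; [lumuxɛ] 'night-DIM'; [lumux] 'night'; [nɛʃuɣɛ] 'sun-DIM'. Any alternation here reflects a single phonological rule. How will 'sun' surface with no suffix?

The stem for 'head' ends in [ɣ] in [xexɛɣɛ] but [x] in [xexɛx].
The stem 'night' ([lumuxɛ], [lumux]) shows [x] unchanged in both environments, so [x] cannot be basic with [ɣ] derived before the DIM suffix.
The alternation reflects word-final obstruent devoicing: voiced obstruents become voiceless word-finally. /ɣ/ is underlying.
The one attested form of 'sun', [nɛʃuɣɛ], shows underlying /nɛʃuɣ/. Applying the same rule word-finally gives [nɛʃux].

[nɛʃux]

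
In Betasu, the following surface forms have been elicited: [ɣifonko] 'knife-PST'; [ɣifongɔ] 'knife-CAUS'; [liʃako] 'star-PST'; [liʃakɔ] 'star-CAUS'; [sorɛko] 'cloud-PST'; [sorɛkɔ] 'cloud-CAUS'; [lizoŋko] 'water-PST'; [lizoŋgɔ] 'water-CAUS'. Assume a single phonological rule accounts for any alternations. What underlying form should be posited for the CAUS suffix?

The CAUS suffix surfaces as [-gɔ] and [-kɔ], depending on the final segment of the stem.
By contrast the PST suffix keeps its initial [k] throughout — that segment must be underlying.
So the underlying form is /-gɔ/, and voiced stops become voiceless after a vowel.

/-gɔ/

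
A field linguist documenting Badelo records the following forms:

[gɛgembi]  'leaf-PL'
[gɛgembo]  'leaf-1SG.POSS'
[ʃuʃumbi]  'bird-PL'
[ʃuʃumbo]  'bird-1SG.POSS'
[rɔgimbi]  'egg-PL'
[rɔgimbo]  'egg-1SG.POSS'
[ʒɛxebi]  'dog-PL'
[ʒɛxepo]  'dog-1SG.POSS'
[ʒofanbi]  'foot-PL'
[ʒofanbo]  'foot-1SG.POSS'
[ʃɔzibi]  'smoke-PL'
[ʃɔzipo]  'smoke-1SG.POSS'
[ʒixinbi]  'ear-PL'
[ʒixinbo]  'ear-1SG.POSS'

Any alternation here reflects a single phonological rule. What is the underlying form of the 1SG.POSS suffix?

The 1SG.POSS suffix surfaces as [-bo] and [-po], depending on the final segment of the stem.
The PL suffix, which begins with [b], is invariant after every stem; so [b] is not altered by any rule here.
So the underlying form is /-po/, and voiceless stops become voiced after a nasal.

/-po/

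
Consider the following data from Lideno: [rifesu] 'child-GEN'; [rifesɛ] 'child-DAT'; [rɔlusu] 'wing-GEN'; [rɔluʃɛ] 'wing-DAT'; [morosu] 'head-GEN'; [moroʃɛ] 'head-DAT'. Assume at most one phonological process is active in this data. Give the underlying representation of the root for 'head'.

'head' shows [s] ~ [ʃ] at the end of the stem ([morosu] vs [moroʃɛ]).
Compare 'child', with invariant [s] in [rifesu] and [rifesɛ]: an analysis with underlying /s/ and a rule producing [ʃ] before the DAT suffix would wrongly predict alternation here too.
The alternation reflects depalatalization: palato-alveolar /ʃ/ becomes [s] when no front vowel follows. /ʃ/ is underlying.

/moroʃ/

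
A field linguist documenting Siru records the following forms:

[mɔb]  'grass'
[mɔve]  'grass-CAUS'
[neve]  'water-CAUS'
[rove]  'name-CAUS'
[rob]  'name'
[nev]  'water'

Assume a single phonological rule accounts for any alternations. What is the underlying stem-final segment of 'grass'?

/b/

'grass' shows [b] ~ [v] at the end of the stem ([mɔb] vs [mɔve]).
If /v/ were underlying and a rule turned it into [b] in isolation, 'water' would also alternate; but it has [v] in both [nev] and [neve].
So /b/ is underlying, and a rule of intervocalic spirantization — voiced stops become fricatives between vowels — gives [v].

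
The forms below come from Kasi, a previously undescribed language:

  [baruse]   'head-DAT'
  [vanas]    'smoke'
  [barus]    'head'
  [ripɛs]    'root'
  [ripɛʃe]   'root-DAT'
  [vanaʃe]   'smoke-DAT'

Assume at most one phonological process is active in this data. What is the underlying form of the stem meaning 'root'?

In [ripɛs] and [ripɛʃe] the final segment of 'root' alternates: [s] ~ [ʃ].
Compare 'head', with invariant [s] in [barus] and [baruse]: an analysis with underlying /s/ and a rule producing [ʃ] before the DAT suffix would wrongly predict alternation here too.
The alternation reflects depalatalization: palato-alveolar /ʃ/ becomes [s] when no front vowel follows. /ʃ/ is underlying.

/ripɛʃ/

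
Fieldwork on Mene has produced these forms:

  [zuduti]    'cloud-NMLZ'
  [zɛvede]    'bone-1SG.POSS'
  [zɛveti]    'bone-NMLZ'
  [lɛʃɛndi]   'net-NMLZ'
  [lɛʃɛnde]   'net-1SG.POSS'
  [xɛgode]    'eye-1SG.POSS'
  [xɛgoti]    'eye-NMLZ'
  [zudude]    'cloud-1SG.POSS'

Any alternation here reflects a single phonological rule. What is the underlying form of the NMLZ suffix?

The NMLZ suffix surfaces as [-di] and [-ti], depending on the final segment of the stem.
The 1SG.POSS suffix, which begins with [d], is invariant after every stem; so [d] is not altered by any rule here.
The NMLZ suffix is therefore /-ti/ underlyingly, with post-nasal voicing: voiceless stops become voiced after a nasal.

/-ti/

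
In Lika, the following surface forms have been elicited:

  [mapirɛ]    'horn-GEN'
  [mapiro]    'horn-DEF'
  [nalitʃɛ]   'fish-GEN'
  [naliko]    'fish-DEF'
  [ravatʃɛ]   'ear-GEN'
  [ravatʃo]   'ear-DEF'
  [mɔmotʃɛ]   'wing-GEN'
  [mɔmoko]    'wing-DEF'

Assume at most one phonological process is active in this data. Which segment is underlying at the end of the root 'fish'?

/k/

'fish' shows [tʃ] ~ [k] at the end of the stem ([nalitʃɛ] vs [naliko]).
But 'ear' keeps [tʃ] in both environments ([ravatʃɛ], [ravatʃo]), so there is no rule changing /tʃ/ to [k] before the DEF suffix.
So /k/ is underlying, and a rule of palatalization before a front vowel — /k/ becomes palato-alveolar [tʃ] before a front vowel — gives [tʃ].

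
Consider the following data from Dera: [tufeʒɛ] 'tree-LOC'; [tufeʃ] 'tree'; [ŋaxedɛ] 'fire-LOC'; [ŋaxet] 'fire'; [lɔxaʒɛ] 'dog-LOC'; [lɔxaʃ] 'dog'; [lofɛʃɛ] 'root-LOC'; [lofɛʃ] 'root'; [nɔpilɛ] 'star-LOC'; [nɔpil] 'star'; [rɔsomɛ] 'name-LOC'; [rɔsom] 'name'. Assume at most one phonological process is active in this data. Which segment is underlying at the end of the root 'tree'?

The stem for 'tree' ends in [ʒ] in [tufeʒɛ] but [ʃ] in [tufeʃ].
But 'root' keeps [ʃ] in both environments ([lofɛʃɛ], [lofɛʃ]), so there is no rule changing /ʃ/ to [ʒ] before the LOC suffix.
The alternation reflects word-final obstruent devoicing: voiced obstruents become voiceless word-finally. /ʒ/ is underlying.

/ʒ/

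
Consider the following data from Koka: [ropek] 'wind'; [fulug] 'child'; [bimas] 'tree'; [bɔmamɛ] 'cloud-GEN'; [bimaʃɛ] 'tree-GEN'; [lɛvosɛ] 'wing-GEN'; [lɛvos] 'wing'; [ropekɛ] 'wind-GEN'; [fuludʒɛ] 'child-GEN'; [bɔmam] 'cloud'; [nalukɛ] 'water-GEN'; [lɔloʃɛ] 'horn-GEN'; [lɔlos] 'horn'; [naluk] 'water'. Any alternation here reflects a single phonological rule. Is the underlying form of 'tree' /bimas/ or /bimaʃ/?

The root 'tree' surfaces as [bimas] and [bimaʃɛ], with a stem-final [s] ~ [ʃ] alternation.
But 'wing' keeps [s] in both environments ([lɛvos], [lɛvosɛ]), so there is no rule changing /s/ to [ʃ] before the GEN suffix.
The alternation reflects depalatalization: palato-alveolar /dʒ/ and /ʃ/ become [g] and [s] when no front vowel follows. /ʃ/ is underlying.

/bimaʃ/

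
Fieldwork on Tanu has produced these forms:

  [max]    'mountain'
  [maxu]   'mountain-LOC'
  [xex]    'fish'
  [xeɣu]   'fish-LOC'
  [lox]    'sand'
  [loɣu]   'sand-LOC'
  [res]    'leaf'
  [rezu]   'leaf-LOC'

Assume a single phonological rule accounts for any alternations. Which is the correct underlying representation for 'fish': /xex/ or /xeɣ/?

In [xex] and [xeɣu] the final segment of 'fish' alternates: [x] ~ [ɣ].
The stem 'mountain' ([max], [maxu]) shows [x] unchanged in both environments, so [x] cannot be basic with [ɣ] derived before the LOC suffix.
The alternation reflects word-final obstruent devoicing: voiced obstruents become voiceless word-finally. /ɣ/ is underlying.

/xeɣ/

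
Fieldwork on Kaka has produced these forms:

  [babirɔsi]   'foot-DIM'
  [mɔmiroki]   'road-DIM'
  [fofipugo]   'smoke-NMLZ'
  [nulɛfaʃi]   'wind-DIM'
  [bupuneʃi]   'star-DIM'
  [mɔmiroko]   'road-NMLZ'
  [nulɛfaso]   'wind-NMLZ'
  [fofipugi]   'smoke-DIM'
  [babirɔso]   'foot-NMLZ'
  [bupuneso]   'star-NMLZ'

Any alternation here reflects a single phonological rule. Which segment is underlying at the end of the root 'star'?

The stem for 'star' ends in [s] in [bupuneso] but [ʃ] in [bupuneʃi].
Compare 'foot', with invariant [s] in [babirɔso] and [babirɔsi]: an analysis with underlying /s/ and a rule producing [ʃ] before the DIM suffix would wrongly predict alternation here too.
Therefore /ʃ/ is basic and [s] is derived by depalatalization (palato-alveolar /ʃ/ becomes [s] when no front vowel follows).

/ʃ/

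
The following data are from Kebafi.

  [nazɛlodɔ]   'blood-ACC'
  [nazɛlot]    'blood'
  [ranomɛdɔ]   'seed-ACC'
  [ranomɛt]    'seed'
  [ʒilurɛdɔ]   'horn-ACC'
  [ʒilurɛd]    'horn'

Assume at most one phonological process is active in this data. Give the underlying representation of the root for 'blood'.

/nazɛlot/

In [nazɛlodɔ] and [nazɛlot] the final segment of 'blood' alternates: [d] ~ [t].
Compare 'horn', with invariant [d] in [ʒilurɛdɔ] and [ʒilurɛd]: an analysis with underlying /d/ and a rule producing [t] in isolation would wrongly predict alternation here too.
The underlying segment must be /t/; voiceless stops become voiced between vowels, yielding [d] there.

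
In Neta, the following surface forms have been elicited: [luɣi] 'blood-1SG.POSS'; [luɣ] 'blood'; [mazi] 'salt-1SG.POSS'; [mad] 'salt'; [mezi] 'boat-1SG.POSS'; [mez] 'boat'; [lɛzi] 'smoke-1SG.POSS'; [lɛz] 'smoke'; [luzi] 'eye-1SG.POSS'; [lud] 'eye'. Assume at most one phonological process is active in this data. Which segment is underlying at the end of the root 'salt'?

The root 'salt' surfaces as [mazi] and [mad], with a stem-final [z] ~ [d] alternation.
Compare 'boat', with invariant [z] in [mezi] and [mez]: an analysis with underlying /z/ and a rule producing [d] in isolation would wrongly predict alternation here too.
The underlying segment must be /d/; voiced stops become fricatives between vowels, yielding [z] there.

/d/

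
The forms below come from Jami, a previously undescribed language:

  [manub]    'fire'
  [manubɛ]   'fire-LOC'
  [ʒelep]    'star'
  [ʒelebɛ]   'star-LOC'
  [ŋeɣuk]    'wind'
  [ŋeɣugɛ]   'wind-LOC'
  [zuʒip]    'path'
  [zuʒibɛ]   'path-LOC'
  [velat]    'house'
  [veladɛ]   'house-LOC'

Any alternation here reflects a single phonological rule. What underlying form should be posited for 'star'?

/ʒelep/

The stem for 'star' ends in [p] in [ʒelep] but [b] in [ʒelebɛ].
But 'fire' keeps [b] in both environments ([manub], [manubɛ]), so there is no rule changing /b/ to [p] in isolation.
The underlying segment must be /p/; voiceless stops become voiced between vowels, yielding [b] there.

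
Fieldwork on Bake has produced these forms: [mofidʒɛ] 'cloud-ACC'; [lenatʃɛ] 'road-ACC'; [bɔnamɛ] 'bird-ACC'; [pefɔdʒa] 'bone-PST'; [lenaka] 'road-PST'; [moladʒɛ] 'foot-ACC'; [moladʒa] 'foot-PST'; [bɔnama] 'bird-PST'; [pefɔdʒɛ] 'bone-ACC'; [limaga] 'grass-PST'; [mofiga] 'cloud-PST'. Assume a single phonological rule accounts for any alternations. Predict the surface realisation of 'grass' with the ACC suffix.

In [mofidʒɛ] and [mofiga] the final segment of 'cloud' alternates: [dʒ] ~ [g].
But 'foot' keeps [dʒ] in both environments ([moladʒɛ], [moladʒa]), so there is no rule changing /dʒ/ to [g] before the PST suffix.
So /g/ is underlying, and a rule of palatalization before a front vowel — /k/ and /g/ become palato-alveolar [tʃ] and [dʒ] before a front vowel — gives [dʒ].
The one attested form of 'grass', [limaga], shows underlying /limag/. Applying the same rule before a front vowel gives [limadʒɛ].

[limadʒɛ]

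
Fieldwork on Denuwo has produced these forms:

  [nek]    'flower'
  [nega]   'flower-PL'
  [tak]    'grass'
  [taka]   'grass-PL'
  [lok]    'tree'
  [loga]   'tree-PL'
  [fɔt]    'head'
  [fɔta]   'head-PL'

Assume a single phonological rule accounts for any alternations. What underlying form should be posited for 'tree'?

/log/

In [lok] and [loga] the final segment of 'tree' alternates: [k] ~ [g].
But 'grass' keeps [k] in both environments ([tak], [taka]), so there is no rule changing /k/ to [g] before the PL suffix.
The alternation reflects word-final obstruent devoicing: voiced obstruents become voiceless word-finally. /g/ is underlying.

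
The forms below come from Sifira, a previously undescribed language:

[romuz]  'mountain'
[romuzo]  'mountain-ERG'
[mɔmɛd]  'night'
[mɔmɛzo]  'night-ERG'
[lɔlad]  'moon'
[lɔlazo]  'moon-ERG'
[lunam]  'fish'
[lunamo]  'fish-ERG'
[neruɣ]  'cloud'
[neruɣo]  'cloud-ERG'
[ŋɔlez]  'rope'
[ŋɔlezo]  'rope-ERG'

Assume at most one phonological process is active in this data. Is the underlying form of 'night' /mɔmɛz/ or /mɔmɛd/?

The root 'night' surfaces as [mɔmɛd] and [mɔmɛzo], with a stem-final [d] ~ [z] alternation.
Compare 'rope', with invariant [z] in [ŋɔlez] and [ŋɔlezo]: an analysis with underlying /z/ and a rule producing [d] in isolation would wrongly predict alternation here too.
The underlying segment must be /d/; voiced stops become fricatives between vowels, yielding [z] there.

/mɔmɛd/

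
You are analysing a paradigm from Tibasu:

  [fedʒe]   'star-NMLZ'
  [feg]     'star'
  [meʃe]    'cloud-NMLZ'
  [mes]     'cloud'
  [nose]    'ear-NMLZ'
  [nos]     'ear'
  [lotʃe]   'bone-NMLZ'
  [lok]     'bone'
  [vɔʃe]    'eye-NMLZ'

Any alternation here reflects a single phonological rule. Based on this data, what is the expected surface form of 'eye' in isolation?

[vɔs]

The root 'cloud' surfaces as [meʃe] and [mes], with a stem-final [ʃ] ~ [s] alternation.
But 'ear' keeps [s] in both environments ([nose], [nos]), so there is no rule changing /s/ to [ʃ] before the NMLZ suffix.
The alternation reflects depalatalization: palato-alveolar /tʃ/, /dʒ/ and /ʃ/ become [k], [g] and [s] when no front vowel follows. /ʃ/ is underlying.
The one attested form of 'eye', [vɔʃe], shows underlying /vɔʃ/. Applying the same rule when no front vowel follows gives [vɔs].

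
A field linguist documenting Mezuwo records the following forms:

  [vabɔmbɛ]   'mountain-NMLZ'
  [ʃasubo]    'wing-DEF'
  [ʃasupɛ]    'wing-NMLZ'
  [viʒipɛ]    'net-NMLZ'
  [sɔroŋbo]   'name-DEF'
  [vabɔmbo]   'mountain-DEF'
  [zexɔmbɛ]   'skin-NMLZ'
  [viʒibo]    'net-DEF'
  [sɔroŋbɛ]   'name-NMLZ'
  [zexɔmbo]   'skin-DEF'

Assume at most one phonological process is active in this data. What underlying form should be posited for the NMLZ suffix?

The NMLZ morpheme has two allomorphs, [-bɛ] and [-pɛ].
The DEF suffix, which begins with [b], is invariant after every stem; so [b] is not altered by any rule here.
The NMLZ suffix is therefore /-pɛ/ underlyingly, with post-nasal voicing: voiceless stops become voiced after a nasal.

/-pɛ/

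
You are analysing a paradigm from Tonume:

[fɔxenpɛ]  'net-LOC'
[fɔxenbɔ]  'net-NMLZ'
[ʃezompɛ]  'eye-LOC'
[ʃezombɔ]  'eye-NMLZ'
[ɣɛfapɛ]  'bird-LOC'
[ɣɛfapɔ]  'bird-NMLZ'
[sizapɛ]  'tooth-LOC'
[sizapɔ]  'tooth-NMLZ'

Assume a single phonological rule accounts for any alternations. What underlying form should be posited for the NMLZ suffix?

/-bɔ/

The NMLZ morpheme has two allomorphs, [-bɔ] and [-pɔ].
The LOC suffix, which begins with [p], is invariant after every stem; so [p] is not altered by any rule here.
So the underlying form is /-bɔ/, and voiced stops become voiceless after a vowel.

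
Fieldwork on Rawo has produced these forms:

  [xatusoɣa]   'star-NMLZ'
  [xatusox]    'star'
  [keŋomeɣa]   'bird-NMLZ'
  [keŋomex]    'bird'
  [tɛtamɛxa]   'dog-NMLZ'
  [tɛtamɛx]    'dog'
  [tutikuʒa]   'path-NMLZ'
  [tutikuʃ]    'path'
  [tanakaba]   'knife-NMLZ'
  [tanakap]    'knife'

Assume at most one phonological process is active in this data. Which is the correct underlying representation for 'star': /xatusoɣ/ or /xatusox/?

The stem for 'star' ends in [ɣ] in [xatusoɣa] but [x] in [xatusox].
The stem 'dog' ([tɛtamɛxa], [tɛtamɛx]) shows [x] unchanged in both environments, so [x] cannot be basic with [ɣ] derived before the NMLZ suffix.
The alternation reflects word-final obstruent devoicing: voiced obstruents become voiceless word-finally. /ɣ/ is underlying.

/xatusoɣ/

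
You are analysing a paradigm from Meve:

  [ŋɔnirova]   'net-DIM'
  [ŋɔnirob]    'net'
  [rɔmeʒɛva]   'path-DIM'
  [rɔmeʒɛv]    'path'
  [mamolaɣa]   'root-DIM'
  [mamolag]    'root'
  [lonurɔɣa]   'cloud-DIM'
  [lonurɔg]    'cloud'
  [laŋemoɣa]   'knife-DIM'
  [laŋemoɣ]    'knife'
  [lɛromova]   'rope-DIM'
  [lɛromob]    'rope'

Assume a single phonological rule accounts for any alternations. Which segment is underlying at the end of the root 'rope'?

/b/

'rope' shows [v] ~ [b] at the end of the stem ([lɛromova] vs [lɛromob]).
If /v/ were underlying and a rule turned it into [b] in isolation, 'path' would also alternate; but it has [v] in both [rɔmeʒɛva] and [rɔmeʒɛv].
The alternation reflects intervocalic spirantization: voiced stops become fricatives between vowels. /b/ is underlying.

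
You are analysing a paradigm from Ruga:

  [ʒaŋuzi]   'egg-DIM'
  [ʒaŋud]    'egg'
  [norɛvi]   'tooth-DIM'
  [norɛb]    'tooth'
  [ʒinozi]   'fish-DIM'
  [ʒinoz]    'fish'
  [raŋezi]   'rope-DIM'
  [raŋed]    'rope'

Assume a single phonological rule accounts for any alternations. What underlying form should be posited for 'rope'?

'rope' shows [z] ~ [d] at the end of the stem ([raŋezi] vs [raŋed]).
Compare 'fish', with invariant [z] in [ʒinozi] and [ʒinoz]: an analysis with underlying /z/ and a rule producing [d] in isolation would wrongly predict alternation here too.
Therefore /d/ is basic and [z] is derived by intervocalic spirantization (voiced stops become fricatives between vowels).

/raŋed/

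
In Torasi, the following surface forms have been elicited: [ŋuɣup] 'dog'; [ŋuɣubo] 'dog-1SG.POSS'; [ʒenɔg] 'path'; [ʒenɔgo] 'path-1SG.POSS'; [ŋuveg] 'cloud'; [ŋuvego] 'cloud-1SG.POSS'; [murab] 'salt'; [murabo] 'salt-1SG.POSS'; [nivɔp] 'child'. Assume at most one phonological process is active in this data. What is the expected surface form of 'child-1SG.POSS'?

The root 'dog' surfaces as [ŋuɣup] and [ŋuɣubo], with a stem-final [p] ~ [b] alternation.
The stem 'salt' ([murab], [murabo]) shows [b] unchanged in both environments, so [b] cannot be basic with [p] derived in isolation.
The underlying segment must be /p/; voiceless stops become voiced between vowels, yielding [b] there.
The one attested form of 'child', [nivɔp], shows underlying /nivɔp/. Applying the same rule between vowels gives [nivɔbo].

[nivɔbo]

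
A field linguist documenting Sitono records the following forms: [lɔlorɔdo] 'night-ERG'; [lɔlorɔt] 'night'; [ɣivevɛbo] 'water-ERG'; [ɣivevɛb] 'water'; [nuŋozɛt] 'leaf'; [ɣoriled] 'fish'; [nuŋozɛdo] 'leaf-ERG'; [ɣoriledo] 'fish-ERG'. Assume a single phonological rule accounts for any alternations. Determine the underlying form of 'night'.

The stem for 'night' ends in [d] in [lɔlorɔdo] but [t] in [lɔlorɔt].
But 'fish' keeps [d] in both environments ([ɣoriledo], [ɣoriled]), so there is no rule changing /d/ to [t] in isolation.
The alternation reflects intervocalic voicing: voiceless stops become voiced between vowels. /t/ is underlying.
The underlying form of 'night' is therefore /lɔlorɔt/.

/lɔlorɔt/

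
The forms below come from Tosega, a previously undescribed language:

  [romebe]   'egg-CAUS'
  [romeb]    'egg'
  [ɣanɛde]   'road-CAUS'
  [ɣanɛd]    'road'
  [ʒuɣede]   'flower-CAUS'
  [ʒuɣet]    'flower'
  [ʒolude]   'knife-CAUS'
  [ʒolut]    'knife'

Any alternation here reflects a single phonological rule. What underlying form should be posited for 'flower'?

/ʒuɣet/

In [ʒuɣede] and [ʒuɣet] the final segment of 'flower' alternates: [d] ~ [t].
But 'road' keeps [d] in both environments ([ɣanɛde], [ɣanɛd]), so there is no rule changing /d/ to [t] in isolation.
So /t/ is underlying, and a rule of intervocalic voicing — voiceless stops become voiced between vowels — gives [d].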